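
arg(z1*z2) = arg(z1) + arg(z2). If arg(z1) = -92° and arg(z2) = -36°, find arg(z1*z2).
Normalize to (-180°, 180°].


arg(z1*z2) = -92° - 36° = -128°
Normalized to (-180°, 180°]: -128°

-128°


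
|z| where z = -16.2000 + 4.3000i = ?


|z| = sqrt((-16.2)^2 + 4.3^2) = sqrt(262.44 + 18.49) = sqrt(280.93) = 16.7610

|z| = 16.7610


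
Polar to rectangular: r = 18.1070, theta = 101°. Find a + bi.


a = 18.1070*cos(101°) = 18.1070*(-0.19081) = -3.4550
b = 18.1070*sin(101°) = 18.1070*0.981627 = 17.7743

-3.4550 + 17.7743i


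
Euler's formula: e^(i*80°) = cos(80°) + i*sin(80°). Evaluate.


cos(80°) = 0.1736
sin(80°) = 0.9848

e^(i*80°) = 0.1736 + 0.9848i


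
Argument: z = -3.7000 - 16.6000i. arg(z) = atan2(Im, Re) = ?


Re = -3.7, Im = -16.6
arg = atan2(-16.6, -3.7) = -102.5653 degrees

arg(z) = -102.5653 degrees


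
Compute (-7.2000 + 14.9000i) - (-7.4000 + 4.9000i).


Real: -7.2 + 7.4 = 0.2
Imag: 14.9 - 4.9 = 10

0.2000 + 10.0000i


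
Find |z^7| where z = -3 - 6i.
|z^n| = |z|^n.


|z| = sqrt(9+36) = sqrt(45) = 6.7082
|z^7| = |z|^7 = (sqrt(45))^7 = 45^3 * sqrt(45) = 91125*sqrt(45)

|z^7| = 91125*sqrt(45) ≈ 611285.0833


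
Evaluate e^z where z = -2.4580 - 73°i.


e^-2.4580 = 0.0856
cos(-73°) = 0.2924
sin(-73°) = -0.9563
Real = 0.0856*0.2924 = 0.0250
Imag = 0.0856*(-0.9563) = -0.0819

0.0250 - 0.0819i


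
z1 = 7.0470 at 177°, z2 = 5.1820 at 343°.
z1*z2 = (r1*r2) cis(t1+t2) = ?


r = 7.0470 * 5.1820 = 36.5176
theta = 177° + 343° = 520° = 160° (mod 360)

36.5176 cis(160°)


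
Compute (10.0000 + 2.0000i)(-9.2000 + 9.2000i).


Real = 10*(-9.2) - 2*9.2 = -92 - 18.4 = -110.4
Imag = 10*9.2 - (9.2)*2 = 92 - (18.4) = 73.6

-110.4000 + 73.6000i


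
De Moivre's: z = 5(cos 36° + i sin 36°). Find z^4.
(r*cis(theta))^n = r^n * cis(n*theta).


r^4 = 5^4 = 625
n*theta = 4*36° = 144° = 144° (mod 360)
a = 625*cos(144°) = -505.6356
b = 625*sin(144°) = 367.3658

625 cis(144°) = -505.6356 + 367.3658i


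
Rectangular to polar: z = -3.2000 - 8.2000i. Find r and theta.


r = sqrt(10.24+67.24) = sqrt(77.48) = 8.8023
theta = atan2(-8.2, -3.2) = -111.3179 degrees

r = 8.8023, theta = -111.3179 degrees


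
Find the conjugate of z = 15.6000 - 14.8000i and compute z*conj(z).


z_bar = 15.6000 + 14.8000i
z*z_bar = 15.6^2 + (-14.8)^2 = 243.36 + 219.04 = 462.4

z_bar = 15.6000 + 14.8000i, z*z_bar = 462.4


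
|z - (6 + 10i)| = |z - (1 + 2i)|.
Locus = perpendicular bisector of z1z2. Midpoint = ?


Equal distances means the locus is the perpendicular bisector of z1 and z2.
Midpoint = ((6+1)/2, (10+2)/2) = (3.5000, 6.0000)

Perpendicular bisector through (3.5000, 6.0000)


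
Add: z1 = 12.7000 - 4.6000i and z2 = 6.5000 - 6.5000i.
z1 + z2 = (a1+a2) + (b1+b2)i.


Real: 12.7 + 6.5 = 19.2
Imag: -4.6 - 6.5 = -11.1

19.2000 - 11.1000i


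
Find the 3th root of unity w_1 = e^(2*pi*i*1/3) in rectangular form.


Angle = 360*1/3 = 120°
a = cos(120°) = -0.5000
b = sin(120°) = 0.8660

-0.5000 + 0.8660i


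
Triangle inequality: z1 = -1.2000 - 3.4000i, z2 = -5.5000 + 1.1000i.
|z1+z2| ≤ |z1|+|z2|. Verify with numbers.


|z1| = sqrt((-1.2)^2 + (-3.4)^2) = sqrt(13) = 3.6056
|z2| = sqrt((-5.5)^2 + 1.1^2) = sqrt(31.46) = 5.6089
z1+z2 = -6.7000 - 2.3000i
|z1+z2| = sqrt(50.18) = 7.0838
|z1|+|z2| = 3.6056 + 5.6089 = 9.2145

|z1+z2| = 7.0838 ≤ |z1|+|z2| = 9.2145 (verified)


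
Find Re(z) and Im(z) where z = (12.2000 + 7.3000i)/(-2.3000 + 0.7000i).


Multiply by conjugate: (12.2000 + 7.3000i)(-2.3000 - 0.7000i) / ((-2.3)^2 + 0.7^2)
Numerator real = 12.2*(-2.3) + 7.3*0.7 = -22.95
Numerator imag = 7.3*(-2.3) - 12.2*0.7 = -25.33
Denominator = 5.78
Re(z) = -22.95/5.78 = -3.9706
Im(z) = -25.33/5.78 = -4.3824

Re(z) = -3.9706, Im(z) = -4.3824


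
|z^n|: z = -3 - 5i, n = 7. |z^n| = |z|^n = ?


|z| = sqrt(9+25) = sqrt(34) = 5.8310
|z^7| = |z|^7 = (sqrt(34))^7 = 34^3 * sqrt(34) = 39304*sqrt(34)

|z^7| = 39304*sqrt(34) ≈ 229179.7333


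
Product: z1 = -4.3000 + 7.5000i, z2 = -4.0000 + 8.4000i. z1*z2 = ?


Real = -4.3*(-4) - 7.5*8.4 = 17.2 - 63 = -45.8
Imag = -4.3*8.4 - (4)*7.5 = -36.12 - (30) = -66.12

-45.8000 - 66.1200i


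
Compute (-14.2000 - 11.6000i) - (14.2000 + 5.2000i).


Real: -14.2 - 14.2 = -28.4
Imag: -11.6 - 5.2 = -16.8

-28.4000 - 16.8000i


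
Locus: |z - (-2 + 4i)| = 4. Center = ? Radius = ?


|z - z0| = r is a circle with center z0 and radius r.
Center = (-2, 4), radius = 4

Circle with center (-2, 4) and radius 4


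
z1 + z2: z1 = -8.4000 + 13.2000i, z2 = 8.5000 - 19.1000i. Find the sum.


Real: -8.4 + 8.5 = 0.1
Imag: 13.2 - 19.1 = -5.9

0.1000 - 5.9000i


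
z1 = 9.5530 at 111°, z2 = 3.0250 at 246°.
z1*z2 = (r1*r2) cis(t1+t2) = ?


r = 9.5530 * 3.0250 = 28.8978
theta = 111° + 246° = 357° = 357° (mod 360)

28.8978 cis(357°)


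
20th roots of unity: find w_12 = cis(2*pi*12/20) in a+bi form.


Angle = 360*12/20 = 216°
a = cos(216°) = -0.8090
b = sin(216°) = -0.5878

-0.8090 - 0.5878i


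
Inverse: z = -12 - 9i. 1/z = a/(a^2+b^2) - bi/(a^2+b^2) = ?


|z|^2 = 144+81 = 225
1/z = (-12 + 9i)/225

1/z = -0.0533 + 0.0400i


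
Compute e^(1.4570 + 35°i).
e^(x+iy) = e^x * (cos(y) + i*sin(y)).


e^1.4570 = 4.2931
cos(35°) = 0.81915
sin(35°) = 0.57358
Real = 4.2931*0.81915 = 3.5167
Imag = 4.2931*0.57358 = 2.4624

3.5167 + 2.4624i


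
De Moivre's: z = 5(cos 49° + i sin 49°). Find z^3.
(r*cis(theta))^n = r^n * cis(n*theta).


r^3 = 5^3 = 125
n*theta = 3*49° = 147° = 147° (mod 360)
a = 125*cos(147°) = -104.8338
b = 125*sin(147°) = 68.0799

125 cis(147°) = -104.8338 + 68.0799i


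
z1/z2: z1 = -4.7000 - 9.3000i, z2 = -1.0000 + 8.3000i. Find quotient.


Conjugate of z2 = -1.0000 - 8.3000i
Numerator: (-4.7000 - 9.3000i)(-1.0000 - 8.3000i) = -72.4900 + 48.3100i
Denominator: (-1)^2 + 8.3^2 = 69.89
Result = (-72.4900 + 48.3100i)/69.89

-1.0372 + 0.6912i


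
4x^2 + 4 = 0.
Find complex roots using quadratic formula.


disc = 0^2 - 4*4*4 = 0 - 64 = -64
sqrt(|disc|) = sqrt(64) = 8.0000
Real part = 0/(2*4) = 0
Imag part = 8.0000/(2*4) = 1.0000

0 ± 1.0000i


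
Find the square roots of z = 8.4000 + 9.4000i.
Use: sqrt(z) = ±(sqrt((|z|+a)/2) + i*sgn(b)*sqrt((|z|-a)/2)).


|z| = sqrt(70.56+88.36) = 12.6063
sqrt((|z|+a)/2) = sqrt((12.6063+8.4)/2) = sqrt(10.5032) = 3.2409
sqrt((|z|-a)/2) = sqrt((12.6063-8.4)/2) = sqrt(2.1032) = 1.4502

±(3.2409 + 1.4502i) i.e. 3.2409 + 1.4502i and -3.2409 - 1.4502i


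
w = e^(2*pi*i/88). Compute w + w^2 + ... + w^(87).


With w = e^(2*pi*i/88), all 88 of the 88th roots of unity w^0 = 1, w, ..., w^(87) sum to 0: 1 + w + ... + w^(87) = (1 - w^88)/(1 - w) = 0 since w^88 = 1, w ≠ 1.
Removing the root 1: w + w^2 + ... + w^(87) = 0 - 1 = -1

Sum = -1


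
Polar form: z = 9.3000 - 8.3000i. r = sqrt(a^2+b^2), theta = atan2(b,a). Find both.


r = sqrt(86.49+68.89) = sqrt(155.38) = 12.4652
theta = atan2(-8.3, 9.3) = -41.7481 degrees

r = 12.4652, theta = -41.7481 degrees


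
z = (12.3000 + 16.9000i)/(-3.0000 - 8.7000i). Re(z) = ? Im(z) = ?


Multiply by conjugate: (12.3000 + 16.9000i)(-3.0000 + 8.7000i) / ((-3)^2 + (-8.7)^2)
Numerator real = 12.3*(-3) + 16.9*(-8.7) = -183.93
Numerator imag = 16.9*(-3) - 12.3*(-8.7) = 56.31
Denominator = 84.69
Re(z) = -183.93/84.69 = -2.1718
Im(z) = 56.31/84.69 = 0.6649

Re(z) = -2.1718, Im(z) = 0.6649


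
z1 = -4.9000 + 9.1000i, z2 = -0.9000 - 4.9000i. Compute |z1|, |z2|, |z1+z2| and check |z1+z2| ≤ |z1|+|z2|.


|z1| = sqrt((-4.9)^2 + 9.1^2) = sqrt(106.82) = 10.3354
|z2| = sqrt((-0.9)^2 + (-4.9)^2) = sqrt(24.82) = 4.9820
z1+z2 = -5.8000 + 4.2000i
|z1+z2| = sqrt(51.28) = 7.1610
|z1|+|z2| = 10.3354 + 4.9820 = 15.3174

|z1+z2| = 7.1610 ≤ |z1|+|z2| = 15.3174 (verified)


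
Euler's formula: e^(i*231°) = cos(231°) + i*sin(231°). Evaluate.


cos(231°) = -0.6293
sin(231°) = -0.7771

e^(i*231°) = -0.6293 - 0.7771i


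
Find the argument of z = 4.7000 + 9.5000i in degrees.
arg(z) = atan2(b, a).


Re = 4.7, Im = 9.5
arg = atan2(9.5, 4.7) = 63.6767 degrees

arg(z) = 63.6767 degrees


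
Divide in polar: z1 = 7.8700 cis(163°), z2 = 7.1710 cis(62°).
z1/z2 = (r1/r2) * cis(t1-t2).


r = 7.8700 / 7.1710 = 1.0975
theta = 163° - 62° = 101° = 101° (mod 360)

1.0975 cis(101°)


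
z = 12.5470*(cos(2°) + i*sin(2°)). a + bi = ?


a = 12.5470*cos(2°) = 12.5470*0.999391 = 12.5394
b = 12.5470*sin(2°) = 12.5470*0.0349 = 0.4379

12.5394 + 0.4379i


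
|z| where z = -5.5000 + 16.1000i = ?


|z| = sqrt((-5.5)^2 + 16.1^2) = sqrt(30.25 + 259.21) = sqrt(289.46) = 17.0135

|z| = 17.0135


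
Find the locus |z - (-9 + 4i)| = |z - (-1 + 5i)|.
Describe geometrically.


Equal distances means the locus is the perpendicular bisector of z1 and z2.
Midpoint = ((-9+(-1))/2, (4+5)/2) = (-5.0000, 4.5000)

Perpendicular bisector through (-5.0000, 4.5000)


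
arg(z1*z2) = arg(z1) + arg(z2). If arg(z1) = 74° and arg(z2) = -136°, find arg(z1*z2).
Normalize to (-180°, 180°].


arg(z1*z2) = 74° - 136° = -62°
Normalized to (-180°, 180°]: -62°

-62°


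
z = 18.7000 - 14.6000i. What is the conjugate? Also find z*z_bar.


z_bar = 18.7000 + 14.6000i
z*z_bar = 18.7^2 + (-14.6)^2 = 349.69 + 213.16 = 562.85

z_bar = 18.7000 + 14.6000i, z*z_bar = 562.85


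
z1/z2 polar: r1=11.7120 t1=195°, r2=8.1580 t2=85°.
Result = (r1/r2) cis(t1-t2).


r = 11.7120 / 8.1580 = 1.4356
theta = 195° - 85° = 110° = 110° (mod 360)

1.4356 cis(110°)


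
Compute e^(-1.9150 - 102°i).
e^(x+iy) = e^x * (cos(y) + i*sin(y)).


e^-1.9150 = 0.1473
cos(-102°) = -0.2079
sin(-102°) = -0.9781
Real = 0.1473*(-0.2079) = -0.0306
Imag = 0.1473*(-0.9781) = -0.1441

-0.0306 - 0.1441i


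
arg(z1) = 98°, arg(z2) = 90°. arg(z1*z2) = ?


arg(z1*z2) = 98° + 90° = 188°
Normalized to (-180°, 180°]: -172°

-172°


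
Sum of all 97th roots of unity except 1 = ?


With w = e^(2*pi*i/97), all 97 of the 97th roots of unity w^0 = 1, w, ..., w^(96) sum to 0: 1 + w + ... + w^(96) = (1 - w^97)/(1 - w) = 0 since w^97 = 1, w ≠ 1.
Removing the root 1: w + w^2 + ... + w^(96) = 0 - 1 = -1

Sum = -1


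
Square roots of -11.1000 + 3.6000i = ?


|z| = sqrt(123.21+12.96) = 11.6692
sqrt((|z|+a)/2) = sqrt((11.6692+(-11.1))/2) = sqrt(0.2846) = 0.5335
sqrt((|z|-a)/2) = sqrt((11.6692-(-11.1))/2) = sqrt(11.3846) = 3.3741

±(0.5335 + 3.3741i) i.e. 0.5335 + 3.3741i and -0.5335 - 3.3741i


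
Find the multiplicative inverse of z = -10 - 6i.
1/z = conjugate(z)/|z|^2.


|z|^2 = 100+36 = 136
1/z = (-10 + 6i)/136

1/z = -0.0735 + 0.0441i


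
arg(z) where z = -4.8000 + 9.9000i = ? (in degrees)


Re = -4.8, Im = 9.9
arg = atan2(9.9, -4.8) = 115.8664 degrees

arg(z) = 115.8664 degrees


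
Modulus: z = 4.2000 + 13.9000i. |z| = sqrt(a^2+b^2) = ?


|z| = sqrt(4.2^2 + 13.9^2) = sqrt(17.64 + 193.21) = sqrt(210.85) = 14.5207

|z| = 14.5207


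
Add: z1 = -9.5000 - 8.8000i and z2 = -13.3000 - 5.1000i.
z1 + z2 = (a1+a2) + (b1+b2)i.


Real: -9.5 - 13.3 = -22.8
Imag: -8.8 - 5.1 = -13.9

-22.8000 - 13.9000i


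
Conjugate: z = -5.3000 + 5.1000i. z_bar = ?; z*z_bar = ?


z_bar = -5.3000 - 5.1000i
z*z_bar = (-5.3)^2 + 5.1^2 = 28.09 + 26.01 = 54.1

z_bar = -5.3000 - 5.1000i, z*z_bar = 54.1


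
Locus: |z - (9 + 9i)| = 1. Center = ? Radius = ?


|z - z0| = r is a circle with center z0 and radius r.
Center = (9, 9), radius = 1

Circle with center (9, 9) and radius 1


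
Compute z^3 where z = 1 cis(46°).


r^3 = 1^3 = 1
n*theta = 3*46° = 138° = 138° (mod 360)
a = 1*cos(138°) = -0.7431
b = 1*sin(138°) = 0.6691

1 cis(138°) = -0.7431 + 0.6691i


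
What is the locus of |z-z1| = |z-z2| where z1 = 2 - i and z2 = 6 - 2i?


Equal distances means the locus is the perpendicular bisector of z1 and z2.
Midpoint = ((2+6)/2, (-1+(-2))/2) = (4.0000, -1.5000)

Perpendicular bisector through (4.0000, -1.5000)


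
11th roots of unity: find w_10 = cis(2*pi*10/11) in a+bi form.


Angle = 360*10/11 = 327.2727°
a = cos(327.2727°) = 0.8413
b = sin(327.2727°) = -0.5406

0.8413 - 0.5406i


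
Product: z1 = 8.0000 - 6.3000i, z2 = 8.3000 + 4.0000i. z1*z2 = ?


Real = 8*8.3 - (-6.3)*4 = 66.4 - (-25.2) = 91.6
Imag = 8*4 + 8.3*(-6.3) = 32 - (52.29) = -20.29

91.6000 - 20.2900i


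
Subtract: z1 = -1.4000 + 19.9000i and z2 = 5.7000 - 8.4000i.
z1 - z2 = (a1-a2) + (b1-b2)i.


Real: -1.4 - 5.7 = -7.1
Imag: 19.9 + 8.4 = 28.3

-7.1000 + 28.3000i


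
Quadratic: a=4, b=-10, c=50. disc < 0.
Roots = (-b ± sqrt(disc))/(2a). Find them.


disc = (-10)^2 - 4*4*50 = 100 - 800 = -700
sqrt(|disc|) = sqrt(700) = 26.4575
Real part = 10/(2*4) = 1.2500
Imag part = 26.4575/(2*4) = 3.3072

1.2500 ± 3.3072i


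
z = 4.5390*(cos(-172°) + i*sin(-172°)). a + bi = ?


a = 4.5390*cos(-172°) = 4.5390*(-0.99027) = -4.4948
b = 4.5390*sin(-172°) = 4.5390*(-0.13917) = -0.6317

-4.4948 - 0.6317i


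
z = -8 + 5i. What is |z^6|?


|z| = sqrt(64+25) = sqrt(89) = 9.4340
|z^6| = |z|^6 = (sqrt(89))^6 = 89^3 = 704969

|z^6| = 704969


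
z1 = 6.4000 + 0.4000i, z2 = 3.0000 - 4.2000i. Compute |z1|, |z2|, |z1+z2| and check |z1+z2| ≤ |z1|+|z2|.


|z1| = sqrt(6.4^2 + 0.4^2) = sqrt(41.12) = 6.4125
|z2| = sqrt(3^2 + (-4.2)^2) = sqrt(26.64) = 5.1614
z1+z2 = 9.4000 - 3.8000i
|z1+z2| = sqrt(102.8) = 10.1390
|z1|+|z2| = 6.4125 + 5.1614 = 11.5739

|z1+z2| = 10.1390 ≤ |z1|+|z2| = 11.5739 (verified)


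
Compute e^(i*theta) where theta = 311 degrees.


cos(311°) = 0.6561
sin(311°) = -0.7547

e^(i*311°) = 0.6561 - 0.7547i


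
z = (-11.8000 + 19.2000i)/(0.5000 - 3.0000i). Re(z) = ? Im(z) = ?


Multiply by conjugate: (-11.8000 + 19.2000i)(0.5000 + 3.0000i) / (0.5^2 + (-3)^2)
Numerator real = -11.8*0.5 + 19.2*(-3) = -63.5
Numerator imag = 19.2*0.5 - (-11.8)*(-3) = -25.8
Denominator = 9.25
Re(z) = -63.5/9.25 = -6.8649
Im(z) = -25.8/9.25 = -2.7892

Re(z) = -6.8649, Im(z) = -2.7892


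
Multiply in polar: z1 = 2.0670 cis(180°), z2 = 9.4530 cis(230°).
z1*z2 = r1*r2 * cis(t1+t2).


r = 2.0670 * 9.4530 = 19.5394
theta = 180° + 230° = 410° = 50° (mod 360)

19.5394 cis(50°)


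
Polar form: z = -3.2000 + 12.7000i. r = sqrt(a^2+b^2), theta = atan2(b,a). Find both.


r = sqrt(10.24+161.29) = sqrt(171.53) = 13.0969
theta = atan2(12.7, -3.2) = 104.1423 degrees

r = 13.0969, theta = 104.1423 degrees


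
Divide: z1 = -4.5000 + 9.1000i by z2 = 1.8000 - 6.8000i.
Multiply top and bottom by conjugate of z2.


Conjugate of z2 = 1.8000 + 6.8000i
Numerator: (-4.5000 + 9.1000i)(1.8000 + 6.8000i) = -69.9800 - 14.2200i
Denominator: 1.8^2 + (-6.8)^2 = 49.48
Result = (-69.9800 - 14.2200i)/49.48

-1.4143 - 0.2874i


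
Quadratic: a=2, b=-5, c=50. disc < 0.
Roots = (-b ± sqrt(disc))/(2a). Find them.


disc = (-5)^2 - 4*2*50 = 25 - 400 = -375
sqrt(|disc|) = sqrt(375) = 19.3649
Real part = 5/(2*2) = 1.2500
Imag part = 19.3649/(2*2) = 4.8412

1.2500 ± 4.8412i


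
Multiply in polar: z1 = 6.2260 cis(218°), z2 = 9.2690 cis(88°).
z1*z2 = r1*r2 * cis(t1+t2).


r = 6.2260 * 9.2690 = 57.7088
theta = 218° + 88° = 306° = 306° (mod 360)

57.7088 cis(306°)


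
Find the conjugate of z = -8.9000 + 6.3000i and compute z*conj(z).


z_bar = -8.9000 - 6.3000i
z*z_bar = (-8.9)^2 + 6.3^2 = 79.21 + 39.69 = 118.9

z_bar = -8.9000 - 6.3000i, z*z_bar = 118.9


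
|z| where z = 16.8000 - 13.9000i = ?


|z| = sqrt(16.8^2 + (-13.9)^2) = sqrt(282.24 + 193.21) = sqrt(475.45) = 21.8048

|z| = 21.8048


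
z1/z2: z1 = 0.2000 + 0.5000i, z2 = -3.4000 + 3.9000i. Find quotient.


Conjugate of z2 = -3.4000 - 3.9000i
Numerator: (0.2000 + 0.5000i)(-3.4000 - 3.9000i) = 1.2700 - 2.4800i
Denominator: (-3.4)^2 + 3.9^2 = 26.77
Result = (1.2700 - 2.4800i)/26.77

0.0474 - 0.0926i


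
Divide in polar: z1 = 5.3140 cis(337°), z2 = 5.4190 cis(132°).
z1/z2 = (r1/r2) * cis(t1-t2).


r = 5.3140 / 5.4190 = 0.9806
theta = 337° - 132° = 205° = 205° (mod 360)

0.9806 cis(205°)


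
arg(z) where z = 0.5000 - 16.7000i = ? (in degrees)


Re = 0.5, Im = -16.7
arg = atan2(-16.7, 0.5) = -88.2851 degrees

arg(z) = -88.2851 degrees


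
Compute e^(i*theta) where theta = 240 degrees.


cos(240°) = -0.5000
sin(240°) = -0.8660

e^(i*240°) = -0.5000 - 0.8660i


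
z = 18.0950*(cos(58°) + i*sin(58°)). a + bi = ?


a = 18.0950*cos(58°) = 18.0950*0.52992 = 9.5889
b = 18.0950*sin(58°) = 18.0950*0.848048 = 15.3454

9.5889 + 15.3454i


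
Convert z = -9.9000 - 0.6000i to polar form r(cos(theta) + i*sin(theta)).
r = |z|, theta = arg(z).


r = sqrt(98.01+0.36) = sqrt(98.37) = 9.9182
theta = atan2(-0.6, -9.9) = -176.5318 degrees

r = 9.9182, theta = -176.5318 degrees


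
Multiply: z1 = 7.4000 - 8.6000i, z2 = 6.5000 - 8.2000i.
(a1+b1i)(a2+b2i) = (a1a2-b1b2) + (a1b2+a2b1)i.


Real = 7.4*6.5 - (-8.6)*(-8.2) = 48.1 - 70.52 = -22.42
Imag = 7.4*(-8.2) + 6.5*(-8.6) = -60.68 - (55.9) = -116.58

-22.4200 - 116.5800i


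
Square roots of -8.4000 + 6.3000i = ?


|z| = sqrt(70.56+39.69) = 10.5000
sqrt((|z|+a)/2) = sqrt((10.5000+(-8.4))/2) = sqrt(1.0500) = 1.0247
sqrt((|z|-a)/2) = sqrt((10.5000-(-8.4))/2) = sqrt(9.4500) = 3.0741

±(1.0247 + 3.0741i) i.e. 1.0247 + 3.0741i and -1.0247 - 3.0741i


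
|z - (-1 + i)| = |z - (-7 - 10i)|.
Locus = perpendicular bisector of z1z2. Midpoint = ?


Equal distances means the locus is the perpendicular bisector of z1 and z2.
Midpoint = ((-1+(-7))/2, (1+(-10))/2) = (-4.0000, -4.5000)

Perpendicular bisector through (-4.0000, -4.5000)


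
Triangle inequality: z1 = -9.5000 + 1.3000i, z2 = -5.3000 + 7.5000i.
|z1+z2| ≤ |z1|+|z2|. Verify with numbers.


|z1| = sqrt((-9.5)^2 + 1.3^2) = sqrt(91.94) = 9.5885
|z2| = sqrt((-5.3)^2 + 7.5^2) = sqrt(84.34) = 9.1837
z1+z2 = -14.8000 + 8.8000i
|z1+z2| = sqrt(296.48) = 17.2186
|z1|+|z2| = 9.5885 + 9.1837 = 18.7722

|z1+z2| = 17.2186 ≤ |z1|+|z2| = 18.7722 (verified)


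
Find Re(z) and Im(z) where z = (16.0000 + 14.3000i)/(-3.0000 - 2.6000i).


Multiply by conjugate: (16.0000 + 14.3000i)(-3.0000 + 2.6000i) / ((-3)^2 + (-2.6)^2)
Numerator real = 16*(-3) + 14.3*(-2.6) = -85.18
Numerator imag = 14.3*(-3) - 16*(-2.6) = -1.3
Denominator = 15.76
Re(z) = -85.18/15.76 = -5.4048
Im(z) = -1.3/15.76 = -0.0825

Re(z) = -5.4048, Im(z) = -0.0825


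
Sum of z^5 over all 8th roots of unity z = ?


The roots are w_k = w^k with w = e^(2*pi*i/8), and (w^k)^5 = (w^5)^k.
So S = 1 + u + u^2 + ... + u^(7) with u = w^5.
5 = 0*8 + 5, so 5 is not a multiple of 8: u = w^5 ≠ 1 (w is a primitive 8th root), while u^8 = (w^8)^5 = 1.
Geometric series: S = (1 - u^8)/(1 - u) = (1 - 1)/(1 - u) = 0

S = 0


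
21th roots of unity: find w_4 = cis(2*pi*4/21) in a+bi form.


Angle = 360*4/21 = 68.5714°
a = cos(68.5714°) = 0.3653
b = sin(68.5714°) = 0.9309

0.3653 + 0.9309i


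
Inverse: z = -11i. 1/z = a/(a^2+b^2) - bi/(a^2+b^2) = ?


|z|^2 = 0+121 = 121
1/z = (0 + 11i)/121

1/z = 0 + 0.0909i


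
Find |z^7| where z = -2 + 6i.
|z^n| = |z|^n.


|z| = sqrt(4+36) = sqrt(40) = 6.3246
|z^7| = |z|^7 = (sqrt(40))^7 = 40^3 * sqrt(40) = 64000*sqrt(40)

|z^7| = 64000*sqrt(40) ≈ 404771.5405


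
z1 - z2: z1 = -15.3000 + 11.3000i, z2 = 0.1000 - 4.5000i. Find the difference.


Real: -15.3 - 0.1 = -15.4
Imag: 11.3 + 4.5 = 15.8

-15.4000 + 15.8000i


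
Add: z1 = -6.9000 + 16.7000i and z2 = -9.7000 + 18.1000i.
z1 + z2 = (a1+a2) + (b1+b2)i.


Real: -6.9 - 9.7 = -16.6
Imag: 16.7 + 18.1 = 34.8

-16.6000 + 34.8000i


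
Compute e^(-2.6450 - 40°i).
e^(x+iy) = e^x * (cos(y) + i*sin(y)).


e^-2.6450 = 0.0710
cos(-40°) = 0.766
sin(-40°) = -0.6428
Real = 0.0710*0.766 = 0.0544
Imag = 0.0710*(-0.6428) = -0.0456

0.0544 - 0.0456i


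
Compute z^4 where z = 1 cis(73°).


r^4 = 1^4 = 1
n*theta = 4*73° = 292° = 292° (mod 360)
a = 1*cos(292°) = 0.3746
b = 1*sin(292°) = -0.9272

1 cis(292°) = 0.3746 - 0.9272i


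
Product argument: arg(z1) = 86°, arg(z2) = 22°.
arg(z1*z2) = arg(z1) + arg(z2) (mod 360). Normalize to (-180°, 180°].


arg(z1*z2) = 86° + 22° = 108°
Normalized to (-180°, 180°]: 108°

108°


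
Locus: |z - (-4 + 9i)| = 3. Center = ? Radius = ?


|z - z0| = r is a circle with center z0 and radius r.
Center = (-4, 9), radius = 3

Circle with center (-4, 9) and radius 3


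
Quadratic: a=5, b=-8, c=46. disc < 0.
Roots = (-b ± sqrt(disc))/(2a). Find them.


disc = (-8)^2 - 4*5*46 = 64 - 920 = -856
sqrt(|disc|) = sqrt(856) = 29.2575
Real part = 8/(2*5) = 0.8000
Imag part = 29.2575/(2*5) = 2.9257

0.8000 ± 2.9257i


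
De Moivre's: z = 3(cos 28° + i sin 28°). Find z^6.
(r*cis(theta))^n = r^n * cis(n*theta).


r^6 = 3^6 = 729
n*theta = 6*28° = 168° = 168° (mod 360)
a = 729*cos(168°) = -713.0696
b = 729*sin(168°) = 151.5676

729 cis(168°) = -713.0696 + 151.5676i


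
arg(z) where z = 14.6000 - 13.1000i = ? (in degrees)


Re = 14.6, Im = -13.1
arg = atan2(-13.1, 14.6) = -41.9004 degrees

arg(z) = -41.9004 degrees


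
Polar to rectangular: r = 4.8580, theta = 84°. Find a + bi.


a = 4.8580*cos(84°) = 4.8580*0.10453 = 0.5078
b = 4.8580*sin(84°) = 4.8580*0.99452 = 4.8314

0.5078 + 4.8314i


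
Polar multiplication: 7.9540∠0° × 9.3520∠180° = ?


r = 7.9540 * 9.3520 = 74.3858
theta = 0° + 180° = 180° = 180° (mod 360)

74.3858 cis(180°)


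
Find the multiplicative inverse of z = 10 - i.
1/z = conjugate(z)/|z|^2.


|z|^2 = 100+1 = 101
1/z = (10 + 1i)/101

1/z = 0.0990 + 0.0099i


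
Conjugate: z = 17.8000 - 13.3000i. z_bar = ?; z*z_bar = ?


z_bar = 17.8000 + 13.3000i
z*z_bar = 17.8^2 + (-13.3)^2 = 316.84 + 176.89 = 493.73

z_bar = 17.8000 + 13.3000i, z*z_bar = 493.73


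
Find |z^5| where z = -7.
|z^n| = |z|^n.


|z| = sqrt(49+0) = sqrt(49) = 7
|z^5| = |z|^5 = 7^5 = 16807

|z^5| = 16807


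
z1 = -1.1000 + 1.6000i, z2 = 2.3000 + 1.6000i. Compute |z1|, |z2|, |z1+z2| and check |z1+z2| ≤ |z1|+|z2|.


|z1| = sqrt((-1.1)^2 + 1.6^2) = sqrt(3.77) = 1.9416
|z2| = sqrt(2.3^2 + 1.6^2) = sqrt(7.85) = 2.8018
z1+z2 = 1.2000 + 3.2000i
|z1+z2| = sqrt(11.68) = 3.4176
|z1|+|z2| = 1.9416 + 2.8018 = 4.7434

|z1+z2| = 3.4176 ≤ |z1|+|z2| = 4.7434 (verified)


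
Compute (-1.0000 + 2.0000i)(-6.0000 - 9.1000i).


Real = -1*(-6) - 2*(-9.1) = 6 - (-18.2) = 24.2
Imag = -1*(-9.1) - (6)*2 = 9.1 - (12) = -2.9

24.2000 - 2.9000i


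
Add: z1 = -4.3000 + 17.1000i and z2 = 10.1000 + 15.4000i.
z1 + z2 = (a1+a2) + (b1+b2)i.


Real: -4.3 + 10.1 = 5.8
Imag: 17.1 + 15.4 = 32.5

5.8000 + 32.5000i


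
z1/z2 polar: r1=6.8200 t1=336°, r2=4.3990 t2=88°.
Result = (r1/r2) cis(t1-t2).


r = 6.8200 / 4.3990 = 1.5504
theta = 336° - 88° = 248° = 248° (mod 360)

1.5504 cis(248°)


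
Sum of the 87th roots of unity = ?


The sum of all 87th roots of unity is 0.
Geometric series: (1 - w^87)/(1 - w) = (1-1)/(1-w) = 0 since w^87 = 1, w ≠ 1.
Alternatively: coefficient of z^86 in z^87 - 1 is 0.

0


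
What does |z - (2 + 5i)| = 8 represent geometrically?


|z - z0| = r is a circle with center z0 and radius r.
Center = (2, 5), radius = 8

Circle with center (2, 5) and radius 8


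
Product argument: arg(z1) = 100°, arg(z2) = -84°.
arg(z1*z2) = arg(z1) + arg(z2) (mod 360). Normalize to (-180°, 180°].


arg(z1*z2) = 100° - 84° = 16°
Normalized to (-180°, 180°]: 16°

16°


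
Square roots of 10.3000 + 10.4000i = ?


|z| = sqrt(106.09+108.16) = 14.6373
sqrt((|z|+a)/2) = sqrt((14.6373+10.3)/2) = sqrt(12.4686) = 3.5311
sqrt((|z|-a)/2) = sqrt((14.6373-10.3)/2) = sqrt(2.1686) = 1.4726

±(3.5311 + 1.4726i) i.e. 3.5311 + 1.4726i and -3.5311 - 1.4726i


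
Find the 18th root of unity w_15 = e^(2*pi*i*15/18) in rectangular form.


Angle = 360*15/18 = 300°
a = cos(300°) = 0.5000
b = sin(300°) = -0.8660

0.5000 - 0.8660i


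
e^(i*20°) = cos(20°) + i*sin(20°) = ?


cos(20°) = 0.9397
sin(20°) = 0.3420

e^(i*20°) = 0.9397 + 0.3420i


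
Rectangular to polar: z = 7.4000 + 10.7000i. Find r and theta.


r = sqrt(54.76+114.49) = sqrt(169.25) = 13.0096
theta = atan2(10.7, 7.4) = 55.3327 degrees

r = 13.0096, theta = 55.3327 degrees


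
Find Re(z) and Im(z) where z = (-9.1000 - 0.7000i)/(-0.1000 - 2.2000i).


Multiply by conjugate: (-9.1000 - 0.7000i)(-0.1000 + 2.2000i) / ((-0.1)^2 + (-2.2)^2)
Numerator real = -9.1*(-0.1) - (0.7)*(-2.2) = 2.45
Numerator imag = -0.7*(-0.1) - (-9.1)*(-2.2) = -19.95
Denominator = 4.85
Re(z) = 2.45/4.85 = 0.5052
Im(z) = -19.95/4.85 = -4.1134

Re(z) = 0.5052, Im(z) = -4.1134


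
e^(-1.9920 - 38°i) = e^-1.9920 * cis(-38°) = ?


e^-1.9920 = 0.1364
cos(-38°) = 0.788
sin(-38°) = -0.6157
Real = 0.1364*0.788 = 0.1075
Imag = 0.1364*(-0.6157) = -0.0840

0.1075 - 0.0840i


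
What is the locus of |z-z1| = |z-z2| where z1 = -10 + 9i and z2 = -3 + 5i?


Equal distances means the locus is the perpendicular bisector of z1 and z2.
Midpoint = ((-10+(-3))/2, (9+5)/2) = (-6.5000, 7.0000)

Perpendicular bisector through (-6.5000, 7.0000)


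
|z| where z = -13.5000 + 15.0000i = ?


|z| = sqrt((-13.5)^2 + 15^2) = sqrt(182.25 + 225) = sqrt(407.25) = 20.1804

|z| = 20.1804


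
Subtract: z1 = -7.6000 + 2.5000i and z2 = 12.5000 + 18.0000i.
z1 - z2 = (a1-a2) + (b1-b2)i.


Real: -7.6 - 12.5 = -20.1
Imag: 2.5 - 18 = -15.5

-20.1000 - 15.5000i


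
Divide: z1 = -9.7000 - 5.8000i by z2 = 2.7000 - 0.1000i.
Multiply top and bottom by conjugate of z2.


Conjugate of z2 = 2.7000 + 0.1000i
Numerator: (-9.7000 - 5.8000i)(2.7000 + 0.1000i) = -25.6100 - 16.6300i
Denominator: 2.7^2 + (-0.1)^2 = 7.3
Result = (-25.6100 - 16.6300i)/7.3

-3.5082 - 2.2781i


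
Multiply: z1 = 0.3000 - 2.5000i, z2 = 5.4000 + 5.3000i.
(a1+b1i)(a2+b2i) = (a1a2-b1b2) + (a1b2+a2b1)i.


Real = 0.3*5.4 - (-2.5)*5.3 = 1.62 - (-13.25) = 14.87
Imag = 0.3*5.3 + 5.4*(-2.5) = 1.59 - (13.5) = -11.91

14.8700 - 11.9100i


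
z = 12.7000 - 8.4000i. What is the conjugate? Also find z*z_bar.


z_bar = 12.7000 + 8.4000i
z*z_bar = 12.7^2 + (-8.4)^2 = 161.29 + 70.56 = 231.85

z_bar = 12.7000 + 8.4000i, z*z_bar = 231.85


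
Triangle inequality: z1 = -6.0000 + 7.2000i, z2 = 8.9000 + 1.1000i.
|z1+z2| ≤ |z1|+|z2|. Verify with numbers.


|z1| = sqrt((-6)^2 + 7.2^2) = sqrt(87.84) = 9.3723
|z2| = sqrt(8.9^2 + 1.1^2) = sqrt(80.42) = 8.9677
z1+z2 = 2.9000 + 8.3000i
|z1+z2| = sqrt(77.3) = 8.7920
|z1|+|z2| = 9.3723 + 8.9677 = 18.3400

|z1+z2| = 8.7920 ≤ |z1|+|z2| = 18.3400 (verified)


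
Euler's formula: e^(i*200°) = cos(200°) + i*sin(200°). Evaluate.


cos(200°) = -0.9397
sin(200°) = -0.3420

e^(i*200°) = -0.9397 - 0.3420i


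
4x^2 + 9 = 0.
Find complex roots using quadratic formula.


disc = 0^2 - 4*4*9 = 0 - 144 = -144
sqrt(|disc|) = sqrt(144) = 12.0000
Real part = 0/(2*4) = 0
Imag part = 12.0000/(2*4) = 1.5000

0 ± 1.5000i


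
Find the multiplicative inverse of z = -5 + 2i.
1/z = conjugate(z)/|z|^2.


|z|^2 = 25+4 = 29
1/z = (-5 - 2i)/29

1/z = -0.1724 - 0.0690i


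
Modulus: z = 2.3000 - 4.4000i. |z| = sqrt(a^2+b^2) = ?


|z| = sqrt(2.3^2 + (-4.4)^2) = sqrt(5.29 + 19.36) = sqrt(24.65) = 4.9649

|z| = 4.9649


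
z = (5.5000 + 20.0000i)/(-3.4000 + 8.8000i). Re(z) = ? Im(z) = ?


Multiply by conjugate: (5.5000 + 20.0000i)(-3.4000 - 8.8000i) / ((-3.4)^2 + 8.8^2)
Numerator real = 5.5*(-3.4) + 20*8.8 = 157.3
Numerator imag = 20*(-3.4) - 5.5*8.8 = -116.4
Denominator = 89
Re(z) = 157.3/89 = 1.7674
Im(z) = -116.4/89 = -1.3079

Re(z) = 1.7674, Im(z) = -1.3079


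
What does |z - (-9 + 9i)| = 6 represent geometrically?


|z - z0| = r is a circle with center z0 and radius r.
Center = (-9, 9), radius = 6

Circle with center (-9, 9) and radius 6


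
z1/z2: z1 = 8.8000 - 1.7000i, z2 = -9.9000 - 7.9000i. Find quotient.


Conjugate of z2 = -9.9000 + 7.9000i
Numerator: (8.8000 - 1.7000i)(-9.9000 + 7.9000i) = -73.6900 + 86.3500i
Denominator: (-9.9)^2 + (-7.9)^2 = 160.42
Result = (-73.6900 + 86.3500i)/160.42

-0.4594 + 0.5383i


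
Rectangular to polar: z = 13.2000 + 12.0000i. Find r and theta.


r = sqrt(174.24+144) = sqrt(318.24) = 17.8393
theta = atan2(12, 13.2) = 42.2737 degrees

r = 17.8393, theta = 42.2737 degrees


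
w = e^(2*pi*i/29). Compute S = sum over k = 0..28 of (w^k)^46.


The roots are w_k = w^k with w = e^(2*pi*i/29), and (w^k)^46 = (w^46)^k.
So S = 1 + u + u^2 + ... + u^(28) with u = w^46.
46 = 1*29 + 17, so 46 is not a multiple of 29: u = (w^29)^1 * w^17 = w^17 ≠ 1 (w is a primitive 29th root), while u^29 = (w^29)^46 = 1.
Geometric series: S = (1 - u^29)/(1 - u) = (1 - 1)/(1 - u) = 0

S = 0


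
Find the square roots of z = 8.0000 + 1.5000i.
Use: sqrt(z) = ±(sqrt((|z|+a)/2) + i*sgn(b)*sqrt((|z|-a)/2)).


|z| = sqrt(64+2.25) = 8.1394
sqrt((|z|+a)/2) = sqrt((8.1394+8)/2) = sqrt(8.0697) = 2.8407
sqrt((|z|-a)/2) = sqrt((8.1394-8)/2) = sqrt(0.0697) = 0.2640

±(2.8407 + 0.2640i) i.e. 2.8407 + 0.2640i and -2.8407 - 0.2640i


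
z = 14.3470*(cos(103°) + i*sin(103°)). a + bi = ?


a = 14.3470*cos(103°) = 14.3470*(-0.22495) = -3.2274
b = 14.3470*sin(103°) = 14.3470*0.97437 = 13.9793

-3.2274 + 13.9793i


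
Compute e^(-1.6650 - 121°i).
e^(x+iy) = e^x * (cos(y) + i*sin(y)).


e^-1.6650 = 0.1892
cos(-121°) = -0.515
sin(-121°) = -0.8572
Real = 0.1892*(-0.515) = -0.0974
Imag = 0.1892*(-0.8572) = -0.1622

-0.0974 - 0.1622i


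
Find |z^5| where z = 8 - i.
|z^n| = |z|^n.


|z| = sqrt(64+1) = sqrt(65) = 8.0623
|z^5| = |z|^5 = (sqrt(65))^5 = 65^2 * sqrt(65) = 4225*sqrt(65)

|z^5| = 4225*sqrt(65) ≈ 34063.0390


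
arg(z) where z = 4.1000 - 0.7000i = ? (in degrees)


Re = 4.1, Im = -0.7
arg = atan2(-0.7, 4.1) = -9.6888 degrees

arg(z) = -9.6888 degrees


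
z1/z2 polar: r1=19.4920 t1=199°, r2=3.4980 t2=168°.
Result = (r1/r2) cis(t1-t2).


r = 19.4920 / 3.4980 = 5.5723
theta = 199° - 168° = 31° = 31° (mod 360)

5.5723 cis(31°)


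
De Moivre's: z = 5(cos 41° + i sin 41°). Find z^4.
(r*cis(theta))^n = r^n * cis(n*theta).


r^4 = 5^4 = 625
n*theta = 4*41° = 164° = 164° (mod 360)
a = 625*cos(164°) = -600.7886
b = 625*sin(164°) = 172.2733

625 cis(164°) = -600.7886 + 172.2733i


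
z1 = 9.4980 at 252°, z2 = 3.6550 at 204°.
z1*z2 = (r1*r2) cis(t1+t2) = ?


r = 9.4980 * 3.6550 = 34.7152
theta = 252° + 204° = 456° = 96° (mod 360)

34.7152 cis(96°)


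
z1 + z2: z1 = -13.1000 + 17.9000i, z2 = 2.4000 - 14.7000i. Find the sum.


Real: -13.1 + 2.4 = -10.7
Imag: 17.9 - 14.7 = 3.2

-10.7000 + 3.2000i


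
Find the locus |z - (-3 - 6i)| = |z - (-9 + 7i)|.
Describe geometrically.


Equal distances means the locus is the perpendicular bisector of z1 and z2.
Midpoint = ((-3+(-9))/2, (-6+7)/2) = (-6.0000, 0.5000)

Perpendicular bisector through (-6.0000, 0.5000)


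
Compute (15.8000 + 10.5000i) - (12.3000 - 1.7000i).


Real: 15.8 - 12.3 = 3.5
Imag: 10.5 + 1.7 = 12.2

3.5000 + 12.2000i


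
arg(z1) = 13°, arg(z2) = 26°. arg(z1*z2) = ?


arg(z1*z2) = 13° + 26° = 39°
Normalized to (-180°, 180°]: 39°

39°


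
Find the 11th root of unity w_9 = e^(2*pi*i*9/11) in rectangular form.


Angle = 360*9/11 = 294.5455°
a = cos(294.5455°) = 0.4154
b = sin(294.5455°) = -0.9096

0.4154 - 0.9096i


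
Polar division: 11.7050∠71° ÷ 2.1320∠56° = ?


r = 11.7050 / 2.1320 = 5.4902
theta = 71° - 56° = 15° = 15° (mod 360)

5.4902 cis(15°)


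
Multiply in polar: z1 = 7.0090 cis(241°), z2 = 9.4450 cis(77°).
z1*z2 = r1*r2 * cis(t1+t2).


r = 7.0090 * 9.4450 = 66.2000
theta = 241° + 77° = 318° = 318° (mod 360)

66.2000 cis(318°)


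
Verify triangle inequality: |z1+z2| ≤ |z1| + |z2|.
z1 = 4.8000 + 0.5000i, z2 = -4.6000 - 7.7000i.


|z1| = sqrt(4.8^2 + 0.5^2) = sqrt(23.29) = 4.8260
|z2| = sqrt((-4.6)^2 + (-7.7)^2) = sqrt(80.45) = 8.9694
z1+z2 = 0.2000 - 7.2000i
|z1+z2| = sqrt(51.88) = 7.2028
|z1|+|z2| = 4.8260 + 8.9694 = 13.7954

|z1+z2| = 7.2028 ≤ |z1|+|z2| = 13.7954 (verified)


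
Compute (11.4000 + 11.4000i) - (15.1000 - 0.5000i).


Real: 11.4 - 15.1 = -3.7
Imag: 11.4 + 0.5 = 11.9

-3.7000 + 11.9000i


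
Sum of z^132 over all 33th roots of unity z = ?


The roots are w_k = w^k with w = e^(2*pi*i/33), and (w^k)^132 = (w^132)^k.
So S = 1 + u + u^2 + ... + u^(32) with u = w^132.
132 = 4*33 + 0, so 132 is a multiple of 33 and u = (w^33)^4 = 1.
Every one of the 33 terms equals 1: S = 33

S = 33


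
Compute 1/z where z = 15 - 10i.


|z|^2 = 225+100 = 325
1/z = (15 + 10i)/325

1/z = 0.0462 + 0.0308i


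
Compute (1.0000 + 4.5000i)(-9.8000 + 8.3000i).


Real = 1*(-9.8) - 4.5*8.3 = -9.8 - 37.35 = -47.15
Imag = 1*8.3 - (9.8)*4.5 = 8.3 - (44.1) = -35.8

-47.1500 - 35.8000i


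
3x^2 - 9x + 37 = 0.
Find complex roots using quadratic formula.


disc = (-9)^2 - 4*3*37 = 81 - 444 = -363
sqrt(|disc|) = sqrt(363) = 19.0526
Real part = 9/(2*3) = 1.5000
Imag part = 19.0526/(2*3) = 3.1754

1.5000 ± 3.1754i


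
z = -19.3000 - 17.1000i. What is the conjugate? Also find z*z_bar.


z_bar = -19.3000 + 17.1000i
z*z_bar = (-19.3)^2 + (-17.1)^2 = 372.49 + 292.41 = 664.9

z_bar = -19.3000 + 17.1000i, z*z_bar = 664.9


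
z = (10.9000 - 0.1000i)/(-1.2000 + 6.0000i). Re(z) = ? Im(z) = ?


Multiply by conjugate: (10.9000 - 0.1000i)(-1.2000 - 6.0000i) / ((-1.2)^2 + 6^2)
Numerator real = 10.9*(-1.2) - (0.1)*6 = -13.68
Numerator imag = -0.1*(-1.2) - 10.9*6 = -65.28
Denominator = 37.44
Re(z) = -13.68/37.44 = -0.3654
Im(z) = -65.28/37.44 = -1.7436

Re(z) = -0.3654, Im(z) = -1.7436


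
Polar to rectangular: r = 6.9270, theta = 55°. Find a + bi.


a = 6.9270*cos(55°) = 6.9270*0.57358 = 3.9732
b = 6.9270*sin(55°) = 6.9270*0.81915 = 5.6743

3.9732 + 5.6743i


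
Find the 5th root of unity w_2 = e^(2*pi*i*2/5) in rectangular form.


Angle = 360*2/5 = 144°
a = cos(144°) = -0.8090
b = sin(144°) = 0.5878

-0.8090 + 0.5878i


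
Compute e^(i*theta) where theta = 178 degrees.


cos(178°) = -0.9994
sin(178°) = 0.0349

e^(i*178°) = -0.9994 + 0.0349i


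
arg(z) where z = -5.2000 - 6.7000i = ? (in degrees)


Re = -5.2, Im = -6.7
arg = atan2(-6.7, -5.2) = -127.8157 degrees

arg(z) = -127.8157 degrees


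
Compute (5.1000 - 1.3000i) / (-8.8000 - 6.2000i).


Conjugate of z2 = -8.8000 + 6.2000i
Numerator: (5.1000 - 1.3000i)(-8.8000 + 6.2000i) = -36.8200 + 43.0600i
Denominator: (-8.8)^2 + (-6.2)^2 = 115.88
Result = (-36.8200 + 43.0600i)/115.88

-0.3177 + 0.3716i


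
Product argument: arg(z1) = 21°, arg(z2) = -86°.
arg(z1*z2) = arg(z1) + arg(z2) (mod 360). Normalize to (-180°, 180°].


arg(z1*z2) = 21° - 86° = -65°
Normalized to (-180°, 180°]: -65°

-65°


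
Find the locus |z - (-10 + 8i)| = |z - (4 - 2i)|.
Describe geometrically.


Equal distances means the locus is the perpendicular bisector of z1 and z2.
Midpoint = ((-10+4)/2, (8+(-2))/2) = (-3.0000, 3.0000)

Perpendicular bisector through (-3.0000, 3.0000)


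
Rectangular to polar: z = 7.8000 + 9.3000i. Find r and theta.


r = sqrt(60.84+86.49) = sqrt(147.33) = 12.1380
theta = atan2(9.3, 7.8) = 50.0131 degrees

r = 12.1380, theta = 50.0131 degrees


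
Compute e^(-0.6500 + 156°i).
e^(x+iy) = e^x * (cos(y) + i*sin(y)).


e^-0.6500 = 0.5220
cos(156°) = -0.91355
sin(156°) = 0.4067
Real = 0.5220*(-0.91355) = -0.4769
Imag = 0.5220*0.4067 = 0.2123

-0.4769 + 0.2123i


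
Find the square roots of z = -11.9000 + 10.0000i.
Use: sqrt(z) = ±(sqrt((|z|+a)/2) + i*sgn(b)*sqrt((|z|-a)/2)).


|z| = sqrt(141.61+100) = 15.5438
sqrt((|z|+a)/2) = sqrt((15.5438+(-11.9))/2) = sqrt(1.8219) = 1.3498
sqrt((|z|-a)/2) = sqrt((15.5438-(-11.9))/2) = sqrt(13.7219) = 3.7043

±(1.3498 + 3.7043i) i.e. 1.3498 + 3.7043i and -1.3498 - 3.7043i


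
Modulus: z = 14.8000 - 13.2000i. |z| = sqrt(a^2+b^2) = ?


|z| = sqrt(14.8^2 + (-13.2)^2) = sqrt(219.04 + 174.24) = sqrt(393.28) = 19.8313

|z| = 19.8313


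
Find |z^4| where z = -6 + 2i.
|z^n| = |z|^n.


|z| = sqrt(36+4) = sqrt(40) = 6.3246
|z^4| = |z|^4 = (sqrt(40))^4 = 40^2 = 1600

|z^4| = 1600


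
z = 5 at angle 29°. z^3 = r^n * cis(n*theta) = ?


r^3 = 5^3 = 125
n*theta = 3*29° = 87° = 87° (mod 360)
a = 125*cos(87°) = 6.5420
b = 125*sin(87°) = 124.8287

125 cis(87°) = 6.5420 + 124.8287i


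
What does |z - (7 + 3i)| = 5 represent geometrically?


|z - z0| = r is a circle with center z0 and radius r.
Center = (7, 3), radius = 5

Circle with center (7, 3) and radius 5


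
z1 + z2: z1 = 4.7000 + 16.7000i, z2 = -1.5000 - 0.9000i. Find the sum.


Real: 4.7 - 1.5 = 3.2
Imag: 16.7 - 0.9 = 15.8

3.2000 + 15.8000i


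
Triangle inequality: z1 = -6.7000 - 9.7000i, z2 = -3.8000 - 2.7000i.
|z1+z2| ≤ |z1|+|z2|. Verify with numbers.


|z1| = sqrt((-6.7)^2 + (-9.7)^2) = sqrt(138.98) = 11.7890
|z2| = sqrt((-3.8)^2 + (-2.7)^2) = sqrt(21.73) = 4.6615
z1+z2 = -10.5000 - 12.4000i
|z1+z2| = sqrt(264.01) = 16.2484
|z1|+|z2| = 11.7890 + 4.6615 = 16.4505

|z1+z2| = 16.2484 ≤ |z1|+|z2| = 16.4505 (verified)


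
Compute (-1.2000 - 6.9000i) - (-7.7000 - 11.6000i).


Real: -1.2 + 7.7 = 6.5
Imag: -6.9 + 11.6 = 4.7

6.5000 + 4.7000i


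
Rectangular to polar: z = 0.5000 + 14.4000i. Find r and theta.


r = sqrt(0.25+207.36) = sqrt(207.61) = 14.4087
theta = atan2(14.4, 0.5) = 88.0114 degrees

r = 14.4087, theta = 88.0114 degrees


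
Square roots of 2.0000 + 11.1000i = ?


|z| = sqrt(4+123.21) = 11.2787
sqrt((|z|+a)/2) = sqrt((11.2787+2)/2) = sqrt(6.6394) = 2.5767
sqrt((|z|-a)/2) = sqrt((11.2787-2)/2) = sqrt(4.6394) = 2.1539

±(2.5767 + 2.1539i) i.e. 2.5767 + 2.1539i and -2.5767 - 2.1539i


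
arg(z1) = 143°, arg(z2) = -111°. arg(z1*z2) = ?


arg(z1*z2) = 143° - 111° = 32°
Normalized to (-180°, 180°]: 32°

32°


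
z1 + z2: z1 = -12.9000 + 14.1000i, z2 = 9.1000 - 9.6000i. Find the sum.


Real: -12.9 + 9.1 = -3.8
Imag: 14.1 - 9.6 = 4.5

-3.8000 + 4.5000i


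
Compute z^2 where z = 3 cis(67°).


r^2 = 3^2 = 9
n*theta = 2*67° = 134° = 134° (mod 360)
a = 9*cos(134°) = -6.2519
b = 9*sin(134°) = 6.4741

9 cis(134°) = -6.2519 + 6.4741i


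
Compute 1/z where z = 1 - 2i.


|z|^2 = 1+4 = 5
1/z = (1 + 2i)/5

1/z = 0.2000 + 0.4000i


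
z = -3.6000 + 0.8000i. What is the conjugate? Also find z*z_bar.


z_bar = -3.6000 - 0.8000i
z*z_bar = (-3.6)^2 + 0.8^2 = 12.96 + 0.64 = 13.6

z_bar = -3.6000 - 0.8000i, z*z_bar = 13.6


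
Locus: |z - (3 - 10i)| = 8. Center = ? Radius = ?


|z - z0| = r is a circle with center z0 and radius r.
Center = (3, -10), radius = 8

Circle with center (3, -10) and radius 8


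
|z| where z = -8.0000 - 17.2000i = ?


|z| = sqrt((-8)^2 + (-17.2)^2) = sqrt(64 + 295.84) = sqrt(359.84) = 18.9694

|z| = 18.9694


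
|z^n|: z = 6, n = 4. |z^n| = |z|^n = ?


|z| = sqrt(36+0) = sqrt(36) = 6
|z^4| = |z|^4 = 6^4 = 1296

|z^4| = 1296


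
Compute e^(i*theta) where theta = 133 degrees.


cos(133°) = -0.6820
sin(133°) = 0.7314

e^(i*133°) = -0.6820 + 0.7314i


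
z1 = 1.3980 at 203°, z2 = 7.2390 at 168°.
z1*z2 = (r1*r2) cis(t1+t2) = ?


r = 1.3980 * 7.2390 = 10.1201
theta = 203° + 168° = 371° = 11° (mod 360)

10.1201 cis(11°)


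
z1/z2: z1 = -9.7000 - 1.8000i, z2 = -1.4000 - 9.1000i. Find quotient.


Conjugate of z2 = -1.4000 + 9.1000i
Numerator: (-9.7000 - 1.8000i)(-1.4000 + 9.1000i) = 29.9600 - 85.7500i
Denominator: (-1.4)^2 + (-9.1)^2 = 84.77
Result = (29.9600 - 85.7500i)/84.77

0.3534 - 1.0116i


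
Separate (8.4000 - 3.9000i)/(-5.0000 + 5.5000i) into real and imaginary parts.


Multiply by conjugate: (8.4000 - 3.9000i)(-5.0000 - 5.5000i) / ((-5)^2 + 5.5^2)
Numerator real = 8.4*(-5) - (3.9)*5.5 = -63.45
Numerator imag = -3.9*(-5) - 8.4*5.5 = -26.7
Denominator = 55.25
Re(z) = -63.45/55.25 = -1.1484
Im(z) = -26.7/55.25 = -0.4833

Re(z) = -1.1484, Im(z) = -0.4833
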